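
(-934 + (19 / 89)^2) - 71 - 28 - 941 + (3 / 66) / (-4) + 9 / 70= -48155074959 / 24396680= -1973.84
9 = 9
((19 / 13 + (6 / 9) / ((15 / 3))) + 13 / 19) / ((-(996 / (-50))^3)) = 0.00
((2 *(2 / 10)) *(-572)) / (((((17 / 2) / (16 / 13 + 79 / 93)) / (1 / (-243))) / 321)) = 9472496 / 128061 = 73.97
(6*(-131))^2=617796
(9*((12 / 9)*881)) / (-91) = -10572 / 91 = -116.18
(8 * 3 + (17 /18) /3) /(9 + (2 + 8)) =1313 /1026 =1.28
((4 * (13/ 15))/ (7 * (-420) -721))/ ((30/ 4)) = -104/ 823725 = -0.00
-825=-825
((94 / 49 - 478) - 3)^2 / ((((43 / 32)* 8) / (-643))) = -1417366507500 / 103243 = -13728451.40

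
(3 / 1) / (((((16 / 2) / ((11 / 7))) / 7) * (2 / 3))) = 99 / 16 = 6.19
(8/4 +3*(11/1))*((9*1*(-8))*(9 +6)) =-37800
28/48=0.58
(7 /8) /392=1 /448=0.00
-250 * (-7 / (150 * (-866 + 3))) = -35 / 2589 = -0.01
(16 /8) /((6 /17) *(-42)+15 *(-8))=-17 /1146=-0.01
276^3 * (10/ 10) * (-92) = -1934260992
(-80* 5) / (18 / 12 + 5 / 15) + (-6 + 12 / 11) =-2454 / 11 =-223.09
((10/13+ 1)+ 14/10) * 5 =206/13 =15.85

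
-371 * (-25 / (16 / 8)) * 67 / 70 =17755 / 4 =4438.75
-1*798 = -798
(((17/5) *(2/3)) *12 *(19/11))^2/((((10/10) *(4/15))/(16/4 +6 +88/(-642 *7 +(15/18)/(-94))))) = 82611.34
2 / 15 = 0.13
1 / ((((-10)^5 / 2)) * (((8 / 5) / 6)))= -3 / 40000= -0.00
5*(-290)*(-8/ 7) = 11600/ 7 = 1657.14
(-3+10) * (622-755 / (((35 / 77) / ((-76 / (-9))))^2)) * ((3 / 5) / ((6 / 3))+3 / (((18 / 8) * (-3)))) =4790303063 / 18225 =262842.42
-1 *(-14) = 14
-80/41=-1.95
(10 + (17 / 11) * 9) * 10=2630 / 11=239.09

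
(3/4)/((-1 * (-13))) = 3/52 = 0.06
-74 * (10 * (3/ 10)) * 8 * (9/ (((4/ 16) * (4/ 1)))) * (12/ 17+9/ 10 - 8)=8687304/ 85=102203.58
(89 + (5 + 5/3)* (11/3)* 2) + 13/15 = 6244/45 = 138.76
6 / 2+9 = 12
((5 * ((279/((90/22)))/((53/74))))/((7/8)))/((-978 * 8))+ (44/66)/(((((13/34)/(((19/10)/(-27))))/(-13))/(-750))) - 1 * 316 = -2469347089/1632771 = -1512.37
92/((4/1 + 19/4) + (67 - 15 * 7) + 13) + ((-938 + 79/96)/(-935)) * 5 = -68941/106080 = -0.65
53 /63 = 0.84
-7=-7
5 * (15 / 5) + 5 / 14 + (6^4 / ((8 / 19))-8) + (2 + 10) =43363 / 14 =3097.36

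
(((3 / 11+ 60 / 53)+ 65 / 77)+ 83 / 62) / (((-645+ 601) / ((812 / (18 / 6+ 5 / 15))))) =-78975033 / 3976060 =-19.86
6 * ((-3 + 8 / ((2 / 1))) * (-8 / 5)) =-48 / 5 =-9.60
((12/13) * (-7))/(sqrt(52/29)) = -42 * sqrt(377)/169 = -4.83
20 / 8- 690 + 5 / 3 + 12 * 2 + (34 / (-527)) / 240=-2462021 / 3720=-661.83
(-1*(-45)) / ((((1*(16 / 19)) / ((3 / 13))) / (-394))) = -505305 / 104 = -4858.70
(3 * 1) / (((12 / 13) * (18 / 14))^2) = 8281 / 3888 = 2.13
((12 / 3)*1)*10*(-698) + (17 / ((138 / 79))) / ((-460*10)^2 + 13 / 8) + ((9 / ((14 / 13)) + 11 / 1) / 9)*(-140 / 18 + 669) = -26497.85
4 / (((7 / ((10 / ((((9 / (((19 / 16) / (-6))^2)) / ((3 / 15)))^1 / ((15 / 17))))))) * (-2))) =-1805 / 822528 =-0.00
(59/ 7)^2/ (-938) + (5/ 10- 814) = -18696784/ 22981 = -813.58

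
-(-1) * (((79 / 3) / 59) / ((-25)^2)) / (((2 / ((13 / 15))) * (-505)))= -1027 / 1675968750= -0.00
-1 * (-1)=1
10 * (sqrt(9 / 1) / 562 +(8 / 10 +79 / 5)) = 46661 / 281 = 166.05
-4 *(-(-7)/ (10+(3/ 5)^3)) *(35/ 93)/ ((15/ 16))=-392000/ 356283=-1.10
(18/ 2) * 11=99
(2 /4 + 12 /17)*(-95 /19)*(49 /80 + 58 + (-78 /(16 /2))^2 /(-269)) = -351.27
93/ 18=5.17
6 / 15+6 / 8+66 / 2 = 683 / 20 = 34.15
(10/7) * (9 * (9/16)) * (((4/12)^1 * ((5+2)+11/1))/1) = 1215/28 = 43.39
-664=-664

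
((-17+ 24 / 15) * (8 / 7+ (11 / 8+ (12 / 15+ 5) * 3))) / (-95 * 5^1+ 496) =-20449 / 1400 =-14.61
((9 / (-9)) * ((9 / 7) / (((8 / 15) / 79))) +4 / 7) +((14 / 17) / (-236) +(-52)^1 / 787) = -1199478643 / 6314888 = -189.94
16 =16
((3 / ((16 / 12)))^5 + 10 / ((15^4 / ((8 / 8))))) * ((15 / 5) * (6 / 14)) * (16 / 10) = 597873173 / 5040000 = 118.63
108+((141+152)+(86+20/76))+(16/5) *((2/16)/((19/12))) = 46314/95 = 487.52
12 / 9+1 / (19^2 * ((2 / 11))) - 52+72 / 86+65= 1414373 / 93138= 15.19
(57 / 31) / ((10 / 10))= 57 / 31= 1.84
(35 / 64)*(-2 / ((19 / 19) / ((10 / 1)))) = -175 / 16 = -10.94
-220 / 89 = -2.47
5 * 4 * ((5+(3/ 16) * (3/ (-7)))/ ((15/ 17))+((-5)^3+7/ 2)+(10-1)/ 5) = -191729/ 84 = -2282.49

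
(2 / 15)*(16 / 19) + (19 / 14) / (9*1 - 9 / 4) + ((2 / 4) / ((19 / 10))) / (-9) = 5101 / 17955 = 0.28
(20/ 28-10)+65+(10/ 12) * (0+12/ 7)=400/ 7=57.14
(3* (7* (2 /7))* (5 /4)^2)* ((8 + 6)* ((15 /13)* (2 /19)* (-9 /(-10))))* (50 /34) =354375 /16796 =21.10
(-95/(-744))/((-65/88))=-209/1209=-0.17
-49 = -49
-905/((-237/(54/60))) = 3.44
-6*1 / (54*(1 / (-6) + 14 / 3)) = -2 / 81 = -0.02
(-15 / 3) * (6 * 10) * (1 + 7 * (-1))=1800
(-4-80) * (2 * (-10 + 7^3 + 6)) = -56952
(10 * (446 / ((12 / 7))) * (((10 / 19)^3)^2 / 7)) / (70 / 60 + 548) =0.01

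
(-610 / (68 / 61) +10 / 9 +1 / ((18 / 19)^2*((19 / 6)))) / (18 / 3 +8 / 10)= -626240 / 7803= -80.26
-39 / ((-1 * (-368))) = -39 / 368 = -0.11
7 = 7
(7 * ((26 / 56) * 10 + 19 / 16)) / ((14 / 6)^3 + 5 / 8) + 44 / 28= 186755 / 40306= 4.63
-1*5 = -5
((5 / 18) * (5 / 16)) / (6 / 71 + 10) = 1775 / 206208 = 0.01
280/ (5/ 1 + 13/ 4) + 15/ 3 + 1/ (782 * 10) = 10048733/ 258060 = 38.94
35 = 35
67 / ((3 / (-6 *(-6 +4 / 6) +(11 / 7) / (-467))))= 7007999 / 9807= 714.59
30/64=15/32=0.47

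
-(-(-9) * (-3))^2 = -729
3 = 3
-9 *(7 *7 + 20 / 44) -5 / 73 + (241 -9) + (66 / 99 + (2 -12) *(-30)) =210805 / 2409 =87.51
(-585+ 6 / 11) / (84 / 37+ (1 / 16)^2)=-60895488 / 236951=-257.00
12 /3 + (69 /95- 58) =-5061 /95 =-53.27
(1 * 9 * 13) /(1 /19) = 2223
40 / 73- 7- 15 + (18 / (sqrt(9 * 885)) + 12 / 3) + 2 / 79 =-100500 / 5767 + 2 * sqrt(885) / 295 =-17.23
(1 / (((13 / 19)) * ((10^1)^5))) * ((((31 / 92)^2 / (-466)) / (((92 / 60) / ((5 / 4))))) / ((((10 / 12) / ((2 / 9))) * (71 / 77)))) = -1405943 / 1674638625920000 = -0.00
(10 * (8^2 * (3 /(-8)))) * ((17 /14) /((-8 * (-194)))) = -255 /1358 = -0.19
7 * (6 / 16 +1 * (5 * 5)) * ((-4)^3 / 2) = -5684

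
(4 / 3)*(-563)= -2252 / 3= -750.67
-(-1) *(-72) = -72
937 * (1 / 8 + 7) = 53409 / 8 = 6676.12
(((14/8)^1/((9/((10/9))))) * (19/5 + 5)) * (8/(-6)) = -616/243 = -2.53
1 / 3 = 0.33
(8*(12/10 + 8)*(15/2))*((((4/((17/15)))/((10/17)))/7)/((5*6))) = 552/35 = 15.77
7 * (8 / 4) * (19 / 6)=133 / 3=44.33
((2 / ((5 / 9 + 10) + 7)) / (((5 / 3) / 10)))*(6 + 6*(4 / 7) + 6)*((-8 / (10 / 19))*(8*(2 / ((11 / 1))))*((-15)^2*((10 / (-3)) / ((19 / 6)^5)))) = 435356467200 / 792742643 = 549.18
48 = 48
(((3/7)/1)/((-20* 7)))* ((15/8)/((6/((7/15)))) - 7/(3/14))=223/2240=0.10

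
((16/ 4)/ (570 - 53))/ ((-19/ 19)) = -0.01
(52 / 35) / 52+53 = 1856 / 35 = 53.03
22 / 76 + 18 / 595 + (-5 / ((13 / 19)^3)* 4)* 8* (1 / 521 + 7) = -90509981342327 / 25880242570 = -3497.26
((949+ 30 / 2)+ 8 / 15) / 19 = 14468 / 285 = 50.76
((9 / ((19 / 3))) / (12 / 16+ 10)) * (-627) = -3564 / 43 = -82.88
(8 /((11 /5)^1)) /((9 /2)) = 80 /99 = 0.81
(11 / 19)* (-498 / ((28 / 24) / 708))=-23270544 / 133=-174966.50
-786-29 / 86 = -67625 / 86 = -786.34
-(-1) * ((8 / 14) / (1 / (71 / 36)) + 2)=197 / 63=3.13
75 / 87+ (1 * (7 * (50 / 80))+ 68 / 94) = 64993 / 10904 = 5.96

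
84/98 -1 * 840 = -839.14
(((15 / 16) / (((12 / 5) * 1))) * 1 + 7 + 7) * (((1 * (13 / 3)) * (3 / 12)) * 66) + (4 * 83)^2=14240375 / 128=111252.93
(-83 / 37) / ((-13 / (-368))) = -30544 / 481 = -63.50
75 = 75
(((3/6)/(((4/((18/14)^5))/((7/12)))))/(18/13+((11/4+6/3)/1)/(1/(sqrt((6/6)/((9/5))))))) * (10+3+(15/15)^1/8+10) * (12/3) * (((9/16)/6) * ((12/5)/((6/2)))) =-2300608089/9926271824+21046303629 * sqrt(5)/79410174592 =0.36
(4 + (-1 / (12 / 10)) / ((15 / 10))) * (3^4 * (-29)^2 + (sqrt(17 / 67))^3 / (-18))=234639 - 527 * sqrt(1139) / 727218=234638.98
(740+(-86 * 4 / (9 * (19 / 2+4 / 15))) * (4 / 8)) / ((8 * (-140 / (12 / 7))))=-32437 / 28714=-1.13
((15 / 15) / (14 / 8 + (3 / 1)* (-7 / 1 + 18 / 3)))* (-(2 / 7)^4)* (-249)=-15936 / 12005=-1.33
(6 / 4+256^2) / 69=131075 / 138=949.82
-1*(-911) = 911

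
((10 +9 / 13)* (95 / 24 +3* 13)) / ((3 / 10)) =716545 / 468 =1531.08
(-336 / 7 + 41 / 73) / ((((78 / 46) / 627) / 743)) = -12368454263 / 949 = -13033144.64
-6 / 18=-1 / 3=-0.33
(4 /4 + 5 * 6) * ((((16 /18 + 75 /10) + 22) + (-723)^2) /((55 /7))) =2041898173 /990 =2062523.41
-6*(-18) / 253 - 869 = -219749 / 253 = -868.57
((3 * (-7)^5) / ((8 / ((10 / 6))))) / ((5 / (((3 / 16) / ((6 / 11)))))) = -184877 / 256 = -722.18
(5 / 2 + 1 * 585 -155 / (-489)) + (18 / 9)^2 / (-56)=587.75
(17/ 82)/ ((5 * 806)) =17/ 330460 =0.00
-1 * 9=-9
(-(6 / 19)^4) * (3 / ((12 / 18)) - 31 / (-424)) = -314118 / 6907013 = -0.05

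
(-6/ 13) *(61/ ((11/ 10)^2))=-36600/ 1573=-23.27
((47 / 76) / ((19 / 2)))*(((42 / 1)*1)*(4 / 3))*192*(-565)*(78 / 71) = -11135255040 / 25631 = -434444.81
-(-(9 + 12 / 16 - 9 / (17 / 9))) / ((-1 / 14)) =-69.79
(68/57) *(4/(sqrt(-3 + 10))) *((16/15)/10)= 0.19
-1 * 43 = -43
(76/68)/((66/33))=19/34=0.56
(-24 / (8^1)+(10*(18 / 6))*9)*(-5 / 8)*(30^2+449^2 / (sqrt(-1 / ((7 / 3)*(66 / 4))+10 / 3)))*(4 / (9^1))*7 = -627987115*sqrt(44121) / 2292 - 467250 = -58019034.37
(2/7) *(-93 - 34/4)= -29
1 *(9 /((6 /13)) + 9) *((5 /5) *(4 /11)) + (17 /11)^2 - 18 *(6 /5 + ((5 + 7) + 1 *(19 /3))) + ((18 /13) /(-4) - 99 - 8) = -446.19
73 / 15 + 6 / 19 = 5.18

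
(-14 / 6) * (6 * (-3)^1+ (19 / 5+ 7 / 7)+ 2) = 392 / 15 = 26.13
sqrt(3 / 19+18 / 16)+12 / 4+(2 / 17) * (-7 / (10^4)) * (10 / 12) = sqrt(7410) / 76+305993 / 102000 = 4.13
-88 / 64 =-11 / 8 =-1.38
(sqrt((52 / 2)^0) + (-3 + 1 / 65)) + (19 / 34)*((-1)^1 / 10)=-9019 / 4420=-2.04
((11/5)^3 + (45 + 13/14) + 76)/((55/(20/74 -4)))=-16008621/1780625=-8.99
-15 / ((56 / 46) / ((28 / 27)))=-115 / 9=-12.78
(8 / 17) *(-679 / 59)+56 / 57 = -4.43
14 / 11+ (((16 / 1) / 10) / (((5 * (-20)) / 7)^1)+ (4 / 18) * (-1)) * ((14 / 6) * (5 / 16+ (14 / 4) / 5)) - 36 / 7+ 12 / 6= -255999 / 96250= -2.66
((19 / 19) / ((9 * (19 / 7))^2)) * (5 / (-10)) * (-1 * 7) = 343 / 58482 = 0.01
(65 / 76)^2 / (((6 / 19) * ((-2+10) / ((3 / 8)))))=0.11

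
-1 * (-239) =239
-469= -469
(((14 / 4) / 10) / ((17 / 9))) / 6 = 21 / 680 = 0.03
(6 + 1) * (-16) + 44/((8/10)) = -57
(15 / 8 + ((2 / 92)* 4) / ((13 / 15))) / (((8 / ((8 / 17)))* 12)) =1575 / 162656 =0.01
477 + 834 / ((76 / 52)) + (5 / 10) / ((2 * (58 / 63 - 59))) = 291328383 / 278084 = 1047.63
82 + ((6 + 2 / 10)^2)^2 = 974771 / 625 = 1559.63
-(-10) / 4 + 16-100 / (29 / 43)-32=-9383 / 58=-161.78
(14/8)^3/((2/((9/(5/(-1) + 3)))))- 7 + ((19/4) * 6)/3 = -9.56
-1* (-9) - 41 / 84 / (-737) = 9.00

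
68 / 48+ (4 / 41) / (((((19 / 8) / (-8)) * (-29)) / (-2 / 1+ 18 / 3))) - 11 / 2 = -1094671 / 271092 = -4.04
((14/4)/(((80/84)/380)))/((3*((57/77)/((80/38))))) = 75460/57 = 1323.86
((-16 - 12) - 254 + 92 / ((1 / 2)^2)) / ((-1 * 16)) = -43 / 8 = -5.38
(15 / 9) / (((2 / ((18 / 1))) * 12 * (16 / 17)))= 85 / 64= 1.33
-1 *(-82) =82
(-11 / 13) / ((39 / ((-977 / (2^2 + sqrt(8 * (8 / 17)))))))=182699 / 26364 - 10747 * sqrt(17) / 13182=3.57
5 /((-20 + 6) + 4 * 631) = 0.00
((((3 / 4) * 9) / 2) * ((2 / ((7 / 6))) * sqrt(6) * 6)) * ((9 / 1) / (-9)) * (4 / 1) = -972 * sqrt(6) / 7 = -340.13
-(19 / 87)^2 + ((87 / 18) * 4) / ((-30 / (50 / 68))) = -134219 / 257346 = -0.52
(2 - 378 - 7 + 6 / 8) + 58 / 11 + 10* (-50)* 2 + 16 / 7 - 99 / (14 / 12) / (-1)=-397269 / 308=-1289.83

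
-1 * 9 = -9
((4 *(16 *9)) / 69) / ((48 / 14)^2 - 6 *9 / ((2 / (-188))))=784 / 477825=0.00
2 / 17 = 0.12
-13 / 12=-1.08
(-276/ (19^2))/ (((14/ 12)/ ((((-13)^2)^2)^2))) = -1350850073976/ 2527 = -534566709.13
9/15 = 3/5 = 0.60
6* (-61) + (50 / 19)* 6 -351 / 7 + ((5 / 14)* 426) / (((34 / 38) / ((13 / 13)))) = -520734 / 2261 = -230.31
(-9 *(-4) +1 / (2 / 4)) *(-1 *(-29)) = 1102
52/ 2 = 26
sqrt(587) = 24.23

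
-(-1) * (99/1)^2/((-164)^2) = 9801/26896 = 0.36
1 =1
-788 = -788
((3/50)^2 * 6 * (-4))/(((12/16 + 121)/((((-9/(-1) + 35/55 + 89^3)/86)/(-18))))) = 9305718/28793875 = 0.32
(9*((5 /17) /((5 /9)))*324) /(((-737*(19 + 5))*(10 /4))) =-2187 /62645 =-0.03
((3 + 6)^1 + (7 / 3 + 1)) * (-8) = -296 / 3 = -98.67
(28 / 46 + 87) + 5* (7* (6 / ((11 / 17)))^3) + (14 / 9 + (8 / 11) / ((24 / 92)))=7713786335 / 275517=27997.50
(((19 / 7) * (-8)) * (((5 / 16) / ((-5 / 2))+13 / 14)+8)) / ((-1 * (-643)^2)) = 9367 / 20259001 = 0.00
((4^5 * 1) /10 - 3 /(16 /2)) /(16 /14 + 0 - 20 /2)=-28567 /2480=-11.52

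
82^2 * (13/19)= 87412/19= 4600.63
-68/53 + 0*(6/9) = -68/53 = -1.28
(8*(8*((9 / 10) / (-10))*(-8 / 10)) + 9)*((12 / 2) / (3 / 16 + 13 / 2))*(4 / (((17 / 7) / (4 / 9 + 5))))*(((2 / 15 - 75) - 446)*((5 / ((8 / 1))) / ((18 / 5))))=-450216312 / 45475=-9900.30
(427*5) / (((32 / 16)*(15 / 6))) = 427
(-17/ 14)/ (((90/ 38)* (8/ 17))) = -5491/ 5040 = -1.09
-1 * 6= -6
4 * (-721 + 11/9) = -25912/9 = -2879.11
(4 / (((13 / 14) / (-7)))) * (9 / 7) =-504 / 13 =-38.77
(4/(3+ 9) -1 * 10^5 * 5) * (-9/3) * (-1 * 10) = -14999990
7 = 7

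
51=51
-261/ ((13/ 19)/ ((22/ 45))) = -12122/ 65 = -186.49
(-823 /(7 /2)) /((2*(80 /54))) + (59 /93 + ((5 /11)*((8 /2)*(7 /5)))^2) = -227638633 /3150840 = -72.25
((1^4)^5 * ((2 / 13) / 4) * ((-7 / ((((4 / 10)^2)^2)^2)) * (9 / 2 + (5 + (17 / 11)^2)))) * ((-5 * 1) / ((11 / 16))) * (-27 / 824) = -1062017578125 / 912491008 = -1163.87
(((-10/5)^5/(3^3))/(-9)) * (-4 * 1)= -128/243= -0.53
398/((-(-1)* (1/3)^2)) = 3582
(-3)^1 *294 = -882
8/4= 2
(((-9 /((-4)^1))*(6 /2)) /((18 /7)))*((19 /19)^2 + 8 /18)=91 /24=3.79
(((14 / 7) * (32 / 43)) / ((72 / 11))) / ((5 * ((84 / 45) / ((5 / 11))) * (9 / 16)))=160 / 8127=0.02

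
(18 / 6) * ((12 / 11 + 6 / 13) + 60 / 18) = 2096 / 143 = 14.66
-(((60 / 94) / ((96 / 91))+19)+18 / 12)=-21.11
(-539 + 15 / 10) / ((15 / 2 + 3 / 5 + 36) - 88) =12.24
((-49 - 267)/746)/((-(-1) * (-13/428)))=13.95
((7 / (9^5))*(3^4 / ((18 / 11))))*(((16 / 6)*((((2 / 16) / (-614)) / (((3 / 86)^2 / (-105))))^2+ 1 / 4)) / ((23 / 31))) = 6.51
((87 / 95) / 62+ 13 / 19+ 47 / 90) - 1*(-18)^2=-8555252 / 26505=-322.78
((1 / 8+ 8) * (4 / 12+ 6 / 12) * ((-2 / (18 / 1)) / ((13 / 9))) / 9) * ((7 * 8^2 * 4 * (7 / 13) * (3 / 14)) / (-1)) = 1400 / 117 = 11.97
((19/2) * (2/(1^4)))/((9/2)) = 4.22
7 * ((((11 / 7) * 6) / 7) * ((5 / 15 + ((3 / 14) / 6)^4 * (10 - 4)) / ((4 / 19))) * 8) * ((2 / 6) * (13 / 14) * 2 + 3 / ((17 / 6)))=38475826367 / 192003168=200.39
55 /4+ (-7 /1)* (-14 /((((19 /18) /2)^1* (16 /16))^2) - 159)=1478.57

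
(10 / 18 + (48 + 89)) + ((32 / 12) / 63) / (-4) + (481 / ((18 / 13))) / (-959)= 7104145 / 51786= 137.18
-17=-17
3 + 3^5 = 246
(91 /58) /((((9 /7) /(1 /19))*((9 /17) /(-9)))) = -10829 /9918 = -1.09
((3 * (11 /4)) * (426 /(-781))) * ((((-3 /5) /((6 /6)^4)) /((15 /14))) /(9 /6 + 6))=42 /125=0.34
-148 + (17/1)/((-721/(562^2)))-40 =-5504896/721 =-7635.08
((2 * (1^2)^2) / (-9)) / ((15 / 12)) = -8 / 45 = -0.18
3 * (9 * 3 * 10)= 810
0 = 0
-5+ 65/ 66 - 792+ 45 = -49567/ 66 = -751.02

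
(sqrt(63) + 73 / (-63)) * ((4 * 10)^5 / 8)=-934400000 / 63 + 38400000 * sqrt(7)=86765104.31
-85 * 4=-340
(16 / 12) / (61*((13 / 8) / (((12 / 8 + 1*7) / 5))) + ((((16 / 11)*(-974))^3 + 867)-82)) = -362032 / 772088097149031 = -0.00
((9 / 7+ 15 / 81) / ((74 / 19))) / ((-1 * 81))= -2641 / 566433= -0.00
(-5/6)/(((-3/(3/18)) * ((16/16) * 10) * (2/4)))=1/108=0.01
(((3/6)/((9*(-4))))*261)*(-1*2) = 29/4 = 7.25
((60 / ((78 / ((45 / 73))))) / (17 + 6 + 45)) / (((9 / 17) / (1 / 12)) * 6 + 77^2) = 225 / 192535018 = 0.00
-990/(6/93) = -15345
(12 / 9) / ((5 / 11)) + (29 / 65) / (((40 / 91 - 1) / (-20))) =4808 / 255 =18.85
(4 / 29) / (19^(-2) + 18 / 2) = 722 / 47125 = 0.02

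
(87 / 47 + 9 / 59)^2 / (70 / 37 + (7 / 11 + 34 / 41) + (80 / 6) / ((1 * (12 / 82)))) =4636019451888 / 109095830918407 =0.04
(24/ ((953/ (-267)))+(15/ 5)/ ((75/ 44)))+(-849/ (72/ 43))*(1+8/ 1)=-870725419/ 190600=-4568.34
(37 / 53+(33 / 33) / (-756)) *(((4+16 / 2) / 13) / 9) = 27919 / 390663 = 0.07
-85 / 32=-2.66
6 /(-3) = -2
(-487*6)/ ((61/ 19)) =-55518/ 61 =-910.13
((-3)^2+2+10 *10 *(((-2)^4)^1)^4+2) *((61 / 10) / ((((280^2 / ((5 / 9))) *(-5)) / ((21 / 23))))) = -399770393 / 7728000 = -51.73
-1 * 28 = -28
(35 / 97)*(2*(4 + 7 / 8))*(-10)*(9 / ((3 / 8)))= -81900 / 97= -844.33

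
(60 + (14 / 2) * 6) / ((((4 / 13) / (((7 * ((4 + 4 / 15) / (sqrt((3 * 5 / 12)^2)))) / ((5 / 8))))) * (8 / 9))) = 1782144 / 125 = 14257.15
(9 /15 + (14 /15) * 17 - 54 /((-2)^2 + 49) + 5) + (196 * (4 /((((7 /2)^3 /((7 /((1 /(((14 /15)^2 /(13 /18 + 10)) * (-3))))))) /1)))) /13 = 179997568 /9973275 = 18.05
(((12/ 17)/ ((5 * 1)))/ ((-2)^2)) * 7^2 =147/ 85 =1.73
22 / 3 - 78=-212 / 3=-70.67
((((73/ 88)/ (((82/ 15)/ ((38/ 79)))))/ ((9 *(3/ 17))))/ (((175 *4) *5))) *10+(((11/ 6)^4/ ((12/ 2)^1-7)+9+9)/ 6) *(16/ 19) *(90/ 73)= 11872926803/ 10235499120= 1.16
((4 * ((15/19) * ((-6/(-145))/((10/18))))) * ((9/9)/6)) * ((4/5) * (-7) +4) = -864/13775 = -0.06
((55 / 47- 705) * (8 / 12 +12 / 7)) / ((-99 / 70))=16540000 / 13959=1184.90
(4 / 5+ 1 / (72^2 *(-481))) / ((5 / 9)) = 9974011 / 6926400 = 1.44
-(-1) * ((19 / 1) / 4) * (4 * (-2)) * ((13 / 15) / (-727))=0.05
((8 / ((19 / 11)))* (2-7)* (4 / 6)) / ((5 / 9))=-528 / 19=-27.79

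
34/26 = 17/13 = 1.31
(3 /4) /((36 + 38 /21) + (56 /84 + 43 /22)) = 693 /37358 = 0.02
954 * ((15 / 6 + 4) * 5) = 31005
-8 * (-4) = 32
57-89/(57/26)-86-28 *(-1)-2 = -2485/57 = -43.60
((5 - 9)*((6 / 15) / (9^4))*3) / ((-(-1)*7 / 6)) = -16 / 25515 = -0.00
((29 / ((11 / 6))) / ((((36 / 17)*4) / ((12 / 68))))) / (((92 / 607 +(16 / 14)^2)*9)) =862547 / 34337952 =0.03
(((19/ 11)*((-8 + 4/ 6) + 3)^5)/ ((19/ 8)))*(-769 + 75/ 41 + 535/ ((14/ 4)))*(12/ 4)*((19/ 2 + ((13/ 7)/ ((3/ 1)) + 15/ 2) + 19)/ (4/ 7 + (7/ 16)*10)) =292888560184064/ 19318257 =15161231.17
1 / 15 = 0.07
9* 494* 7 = 31122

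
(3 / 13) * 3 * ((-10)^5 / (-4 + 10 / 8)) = 3600000 / 143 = 25174.83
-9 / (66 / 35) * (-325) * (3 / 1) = 102375 / 22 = 4653.41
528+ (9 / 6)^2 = 2121 / 4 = 530.25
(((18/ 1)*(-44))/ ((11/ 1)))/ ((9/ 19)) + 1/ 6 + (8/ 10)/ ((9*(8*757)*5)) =-25861012/ 170325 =-151.83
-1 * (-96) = 96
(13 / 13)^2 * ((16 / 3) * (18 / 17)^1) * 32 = 3072 / 17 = 180.71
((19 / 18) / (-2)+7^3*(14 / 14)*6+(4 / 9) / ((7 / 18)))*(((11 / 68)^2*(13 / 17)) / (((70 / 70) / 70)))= 4080133915 / 1414944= 2883.60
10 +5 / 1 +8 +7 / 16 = 375 / 16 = 23.44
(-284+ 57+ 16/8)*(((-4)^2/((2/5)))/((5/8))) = -14400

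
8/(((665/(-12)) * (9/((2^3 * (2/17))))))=-512/33915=-0.02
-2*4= -8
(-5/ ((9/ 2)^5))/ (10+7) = -160/ 1003833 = -0.00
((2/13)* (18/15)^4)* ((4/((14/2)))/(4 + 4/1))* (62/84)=0.02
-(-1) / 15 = 1 / 15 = 0.07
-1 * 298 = -298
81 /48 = 27 /16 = 1.69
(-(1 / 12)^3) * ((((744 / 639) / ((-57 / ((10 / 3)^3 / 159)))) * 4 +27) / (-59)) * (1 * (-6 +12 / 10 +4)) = -1406283451 / 6642340128720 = -0.00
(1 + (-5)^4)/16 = 39.12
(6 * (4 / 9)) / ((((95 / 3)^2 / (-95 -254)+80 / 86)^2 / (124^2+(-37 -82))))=10776.24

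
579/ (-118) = -579/ 118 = -4.91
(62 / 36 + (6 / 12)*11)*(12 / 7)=260 / 21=12.38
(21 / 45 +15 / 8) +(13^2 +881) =1052.34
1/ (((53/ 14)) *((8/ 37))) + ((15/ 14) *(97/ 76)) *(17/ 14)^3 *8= 402496637/ 19342456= 20.81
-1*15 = -15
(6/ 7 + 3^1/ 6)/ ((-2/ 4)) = -19/ 7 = -2.71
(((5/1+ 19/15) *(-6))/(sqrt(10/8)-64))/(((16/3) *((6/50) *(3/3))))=235 *sqrt(5)/32758+ 15040/16379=0.93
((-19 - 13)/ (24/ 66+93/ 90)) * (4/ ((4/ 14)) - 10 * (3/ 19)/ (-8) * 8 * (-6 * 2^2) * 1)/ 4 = 1198560/ 8759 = 136.84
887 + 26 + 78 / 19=17425 / 19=917.11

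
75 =75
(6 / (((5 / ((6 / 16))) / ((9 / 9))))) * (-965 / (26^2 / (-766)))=665271 / 1352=492.06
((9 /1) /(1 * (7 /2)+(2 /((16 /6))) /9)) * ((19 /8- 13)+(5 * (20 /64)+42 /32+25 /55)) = -8667 /473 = -18.32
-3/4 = -0.75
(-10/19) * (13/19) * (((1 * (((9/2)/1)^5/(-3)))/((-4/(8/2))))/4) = -1279395/23104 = -55.38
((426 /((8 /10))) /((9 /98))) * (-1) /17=-17395 /51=-341.08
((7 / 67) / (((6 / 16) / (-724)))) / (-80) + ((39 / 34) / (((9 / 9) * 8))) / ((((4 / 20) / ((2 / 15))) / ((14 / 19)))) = 3365383 / 1298460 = 2.59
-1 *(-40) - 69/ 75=977/ 25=39.08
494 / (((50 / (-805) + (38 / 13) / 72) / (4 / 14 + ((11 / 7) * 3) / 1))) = -186109560 / 1621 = -114811.57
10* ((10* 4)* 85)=34000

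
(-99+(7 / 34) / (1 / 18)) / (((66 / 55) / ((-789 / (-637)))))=-1065150 / 10829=-98.36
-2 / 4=-1 / 2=-0.50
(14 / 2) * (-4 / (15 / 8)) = -224 / 15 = -14.93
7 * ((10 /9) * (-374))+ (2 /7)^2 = -1282784 /441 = -2908.81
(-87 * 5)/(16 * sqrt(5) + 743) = -323205/550769 + 6960 * sqrt(5)/550769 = -0.56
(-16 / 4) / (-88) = 0.05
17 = 17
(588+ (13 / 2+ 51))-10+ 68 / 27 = 34453 / 54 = 638.02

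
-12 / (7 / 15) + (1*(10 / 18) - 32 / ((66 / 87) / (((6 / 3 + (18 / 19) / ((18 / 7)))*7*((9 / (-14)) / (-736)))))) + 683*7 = 4755.23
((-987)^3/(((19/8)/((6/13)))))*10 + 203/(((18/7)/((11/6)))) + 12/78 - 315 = -49844413525499/26676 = -1868511528.17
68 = 68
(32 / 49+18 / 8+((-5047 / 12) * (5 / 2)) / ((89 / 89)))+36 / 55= -67778219 / 64680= -1047.90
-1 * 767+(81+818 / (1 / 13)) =9948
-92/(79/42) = -3864/79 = -48.91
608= 608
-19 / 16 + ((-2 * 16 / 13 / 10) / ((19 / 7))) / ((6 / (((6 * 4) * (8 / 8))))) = -30633 / 19760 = -1.55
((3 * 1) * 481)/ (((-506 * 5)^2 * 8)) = 0.00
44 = 44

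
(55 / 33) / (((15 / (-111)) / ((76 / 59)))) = -2812 / 177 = -15.89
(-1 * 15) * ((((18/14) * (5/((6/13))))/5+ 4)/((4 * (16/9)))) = -12825/896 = -14.31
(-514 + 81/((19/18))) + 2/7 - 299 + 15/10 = -734.48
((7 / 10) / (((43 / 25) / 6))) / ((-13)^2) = 0.01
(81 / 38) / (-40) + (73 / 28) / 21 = 15833 / 223440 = 0.07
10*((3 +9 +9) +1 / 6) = 635 / 3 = 211.67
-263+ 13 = -250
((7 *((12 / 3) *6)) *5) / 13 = 840 / 13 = 64.62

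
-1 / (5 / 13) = -13 / 5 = -2.60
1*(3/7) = 0.43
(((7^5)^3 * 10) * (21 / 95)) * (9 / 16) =897289125379227 / 152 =5903217930126.49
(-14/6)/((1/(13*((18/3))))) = -182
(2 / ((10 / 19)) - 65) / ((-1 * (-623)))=-306 / 3115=-0.10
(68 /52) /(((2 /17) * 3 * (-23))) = -289 /1794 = -0.16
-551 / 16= -34.44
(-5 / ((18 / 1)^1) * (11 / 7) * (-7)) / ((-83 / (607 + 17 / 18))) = -601865 / 26892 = -22.38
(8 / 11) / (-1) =-8 / 11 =-0.73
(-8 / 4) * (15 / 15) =-2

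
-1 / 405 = -0.00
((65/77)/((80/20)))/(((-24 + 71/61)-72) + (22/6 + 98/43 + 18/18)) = -511485/213015572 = -0.00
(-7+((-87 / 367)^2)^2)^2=16111376527380710565796 / 329100478707380211841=48.96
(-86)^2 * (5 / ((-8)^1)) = -4622.50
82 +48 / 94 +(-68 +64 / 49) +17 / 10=403411 / 23030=17.52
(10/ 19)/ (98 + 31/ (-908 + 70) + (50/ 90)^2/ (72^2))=1759397760/ 327476400209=0.01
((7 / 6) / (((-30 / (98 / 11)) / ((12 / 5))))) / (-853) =686 / 703725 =0.00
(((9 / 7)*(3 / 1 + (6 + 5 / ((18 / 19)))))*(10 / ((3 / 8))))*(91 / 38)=66820 / 57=1172.28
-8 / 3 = -2.67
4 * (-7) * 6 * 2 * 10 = -3360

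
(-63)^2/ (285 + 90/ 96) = 21168/ 1525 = 13.88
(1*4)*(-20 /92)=-20 /23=-0.87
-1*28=-28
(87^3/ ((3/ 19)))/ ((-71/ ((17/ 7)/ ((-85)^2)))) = -4170519/ 211225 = -19.74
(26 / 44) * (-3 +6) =39 / 22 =1.77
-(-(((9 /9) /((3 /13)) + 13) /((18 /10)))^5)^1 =1188137600000 /14348907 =82803.35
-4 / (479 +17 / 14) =-56 / 6723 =-0.01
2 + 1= 3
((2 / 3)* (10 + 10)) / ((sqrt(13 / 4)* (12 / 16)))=320* sqrt(13) / 117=9.86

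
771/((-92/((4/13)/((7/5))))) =-3855/2093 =-1.84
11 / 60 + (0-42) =-2509 / 60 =-41.82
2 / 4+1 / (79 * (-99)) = 7819 / 15642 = 0.50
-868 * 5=-4340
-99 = -99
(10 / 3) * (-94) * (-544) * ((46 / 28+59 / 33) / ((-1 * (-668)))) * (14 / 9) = 202626400 / 148797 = 1361.76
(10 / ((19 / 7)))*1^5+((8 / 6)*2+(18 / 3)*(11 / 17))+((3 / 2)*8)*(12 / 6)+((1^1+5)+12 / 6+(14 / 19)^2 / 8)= 1557611 / 36822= 42.30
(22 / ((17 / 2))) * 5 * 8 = 1760 / 17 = 103.53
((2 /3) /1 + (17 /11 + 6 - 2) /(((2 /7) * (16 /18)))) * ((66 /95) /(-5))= -11881 /3800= -3.13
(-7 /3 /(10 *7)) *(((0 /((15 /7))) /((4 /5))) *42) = 0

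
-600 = -600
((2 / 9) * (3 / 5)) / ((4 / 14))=7 / 15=0.47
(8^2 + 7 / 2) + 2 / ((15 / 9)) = 687 / 10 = 68.70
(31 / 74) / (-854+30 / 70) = -217 / 442150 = -0.00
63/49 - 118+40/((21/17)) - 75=-478/3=-159.33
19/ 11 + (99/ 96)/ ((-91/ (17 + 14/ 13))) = 633959/ 416416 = 1.52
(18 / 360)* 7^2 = 49 / 20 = 2.45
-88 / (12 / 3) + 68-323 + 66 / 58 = -8000 / 29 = -275.86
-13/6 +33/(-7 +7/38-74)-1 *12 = -268559/18426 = -14.58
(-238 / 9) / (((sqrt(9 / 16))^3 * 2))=-7616 / 243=-31.34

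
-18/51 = -6/17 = -0.35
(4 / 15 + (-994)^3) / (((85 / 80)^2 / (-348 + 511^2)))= -983451621455971328 / 4335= -226863119136325.57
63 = 63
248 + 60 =308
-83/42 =-1.98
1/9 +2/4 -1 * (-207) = 3737/18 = 207.61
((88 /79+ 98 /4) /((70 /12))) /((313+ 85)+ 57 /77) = 133551 /12127685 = 0.01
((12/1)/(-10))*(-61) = 366/5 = 73.20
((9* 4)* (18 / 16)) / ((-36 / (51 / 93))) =-153 / 248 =-0.62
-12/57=-4/19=-0.21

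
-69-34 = -103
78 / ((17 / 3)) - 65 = -871 / 17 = -51.24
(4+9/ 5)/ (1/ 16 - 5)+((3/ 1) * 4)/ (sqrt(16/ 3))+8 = 12.02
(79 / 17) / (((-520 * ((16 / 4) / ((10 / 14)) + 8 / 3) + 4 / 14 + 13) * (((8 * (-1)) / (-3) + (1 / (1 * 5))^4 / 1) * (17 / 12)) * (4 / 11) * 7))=-14664375 / 130117908931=-0.00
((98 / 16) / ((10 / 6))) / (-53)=-147 / 2120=-0.07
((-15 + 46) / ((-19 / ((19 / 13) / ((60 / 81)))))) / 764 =-837 / 198640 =-0.00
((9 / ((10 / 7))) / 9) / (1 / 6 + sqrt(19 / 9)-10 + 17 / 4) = -938 / 6975-56 * sqrt(19) / 6975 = -0.17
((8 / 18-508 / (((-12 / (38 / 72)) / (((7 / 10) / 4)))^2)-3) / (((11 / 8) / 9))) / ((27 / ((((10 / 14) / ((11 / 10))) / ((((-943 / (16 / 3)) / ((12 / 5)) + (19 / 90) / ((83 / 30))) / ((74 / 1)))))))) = 0.41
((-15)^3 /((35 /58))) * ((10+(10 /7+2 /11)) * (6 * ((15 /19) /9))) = -350001000 /10241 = -34176.45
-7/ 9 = -0.78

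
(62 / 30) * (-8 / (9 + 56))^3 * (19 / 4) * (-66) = 1658624 / 1373125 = 1.21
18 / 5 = 3.60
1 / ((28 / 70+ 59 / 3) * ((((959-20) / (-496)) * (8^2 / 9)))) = -1395 / 376852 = -0.00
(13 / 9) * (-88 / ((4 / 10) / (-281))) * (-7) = -5625620 / 9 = -625068.89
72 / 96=3 / 4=0.75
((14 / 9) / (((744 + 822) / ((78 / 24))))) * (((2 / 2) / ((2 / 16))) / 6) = 91 / 21141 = 0.00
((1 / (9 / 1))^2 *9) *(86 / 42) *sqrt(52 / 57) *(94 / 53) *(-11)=-88924 *sqrt(741) / 570969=-4.24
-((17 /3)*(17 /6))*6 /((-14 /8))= 1156 /21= 55.05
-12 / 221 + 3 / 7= 0.37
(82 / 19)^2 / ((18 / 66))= 73964 / 1083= 68.30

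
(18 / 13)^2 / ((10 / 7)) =1134 / 845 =1.34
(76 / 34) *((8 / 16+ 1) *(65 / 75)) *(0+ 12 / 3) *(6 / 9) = 1976 / 255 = 7.75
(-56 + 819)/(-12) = -763/12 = -63.58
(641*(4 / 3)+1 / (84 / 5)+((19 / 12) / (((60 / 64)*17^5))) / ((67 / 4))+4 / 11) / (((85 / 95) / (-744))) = -1328127196370882686 / 1867885777065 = -711032.34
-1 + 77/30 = 47/30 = 1.57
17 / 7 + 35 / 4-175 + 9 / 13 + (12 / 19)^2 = -21383403 / 131404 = -162.73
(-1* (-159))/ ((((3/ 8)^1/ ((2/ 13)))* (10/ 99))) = 645.78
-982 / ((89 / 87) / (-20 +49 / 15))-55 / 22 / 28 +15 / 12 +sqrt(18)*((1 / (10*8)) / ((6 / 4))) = sqrt(2) / 40 +400315693 / 24920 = 16064.07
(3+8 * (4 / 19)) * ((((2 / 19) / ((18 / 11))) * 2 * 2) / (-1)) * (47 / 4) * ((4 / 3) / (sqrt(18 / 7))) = -92026 * sqrt(14) / 29241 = -11.78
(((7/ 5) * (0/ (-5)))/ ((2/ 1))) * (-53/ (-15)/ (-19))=0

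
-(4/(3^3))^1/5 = -4/135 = -0.03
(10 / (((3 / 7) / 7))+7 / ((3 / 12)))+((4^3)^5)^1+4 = 3221226058 / 3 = 1073742019.33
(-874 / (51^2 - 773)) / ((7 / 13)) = -5681 / 6398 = -0.89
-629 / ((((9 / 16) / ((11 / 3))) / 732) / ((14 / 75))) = -378164864 / 675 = -560244.24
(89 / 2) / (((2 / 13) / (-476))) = -137683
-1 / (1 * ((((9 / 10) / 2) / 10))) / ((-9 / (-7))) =-1400 / 81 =-17.28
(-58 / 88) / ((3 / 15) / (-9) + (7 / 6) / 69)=30015 / 242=124.03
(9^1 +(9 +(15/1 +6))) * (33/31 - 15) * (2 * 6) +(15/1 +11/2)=-403081/62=-6501.31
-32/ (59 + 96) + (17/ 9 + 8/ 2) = 7927/ 1395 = 5.68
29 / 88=0.33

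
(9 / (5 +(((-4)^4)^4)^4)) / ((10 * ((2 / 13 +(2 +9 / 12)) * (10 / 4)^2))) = 104 / 713647741736968166430132857252736110147375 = 0.00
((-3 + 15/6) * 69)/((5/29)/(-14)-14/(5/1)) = 23345/1903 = 12.27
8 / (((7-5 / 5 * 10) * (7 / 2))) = -16 / 21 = -0.76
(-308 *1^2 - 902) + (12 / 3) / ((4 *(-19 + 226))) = -250469 / 207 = -1210.00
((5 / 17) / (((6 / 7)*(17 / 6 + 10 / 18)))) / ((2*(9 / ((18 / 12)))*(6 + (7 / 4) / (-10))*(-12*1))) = -175 / 1449726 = -0.00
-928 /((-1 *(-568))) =-116 /71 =-1.63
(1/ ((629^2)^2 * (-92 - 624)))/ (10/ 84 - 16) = 21/ 37377602605170466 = 0.00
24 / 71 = 0.34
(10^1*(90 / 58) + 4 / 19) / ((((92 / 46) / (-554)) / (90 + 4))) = -225645308 / 551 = -409519.62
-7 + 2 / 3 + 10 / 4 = -23 / 6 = -3.83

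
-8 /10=-4 /5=-0.80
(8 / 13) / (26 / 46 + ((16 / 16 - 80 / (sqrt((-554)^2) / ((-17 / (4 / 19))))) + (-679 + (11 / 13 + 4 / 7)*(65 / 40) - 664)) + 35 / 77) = -31396288 / 67702987651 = -0.00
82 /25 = 3.28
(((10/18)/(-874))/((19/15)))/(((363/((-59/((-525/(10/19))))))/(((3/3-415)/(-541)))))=-590/9428936979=-0.00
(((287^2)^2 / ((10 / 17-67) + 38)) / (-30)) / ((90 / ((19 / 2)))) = 313063235429 / 372600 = 840212.66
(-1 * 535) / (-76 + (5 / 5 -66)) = 535 / 141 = 3.79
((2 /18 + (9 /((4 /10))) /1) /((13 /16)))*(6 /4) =1628 /39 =41.74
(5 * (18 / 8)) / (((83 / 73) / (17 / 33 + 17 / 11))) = 18615 / 913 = 20.39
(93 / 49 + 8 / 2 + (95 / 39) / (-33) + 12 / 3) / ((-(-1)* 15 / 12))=495632 / 63063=7.86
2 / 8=1 / 4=0.25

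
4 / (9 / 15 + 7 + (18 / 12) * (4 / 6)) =20 / 43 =0.47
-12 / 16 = -3 / 4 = -0.75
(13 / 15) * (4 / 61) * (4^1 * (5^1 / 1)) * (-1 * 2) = -416 / 183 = -2.27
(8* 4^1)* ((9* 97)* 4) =111744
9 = 9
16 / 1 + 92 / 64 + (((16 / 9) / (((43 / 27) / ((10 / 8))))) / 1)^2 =573471 / 29584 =19.38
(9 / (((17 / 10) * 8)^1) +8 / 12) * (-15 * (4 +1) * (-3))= 20325 / 68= 298.90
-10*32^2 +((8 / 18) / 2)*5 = -92150 / 9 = -10238.89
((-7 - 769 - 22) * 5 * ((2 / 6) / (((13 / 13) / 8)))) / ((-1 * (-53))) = -10640 / 53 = -200.75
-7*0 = 0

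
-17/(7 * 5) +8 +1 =298/35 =8.51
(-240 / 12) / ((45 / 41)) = -164 / 9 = -18.22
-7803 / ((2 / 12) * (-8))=5852.25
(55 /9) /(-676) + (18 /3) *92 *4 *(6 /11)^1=80600227 /66924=1204.35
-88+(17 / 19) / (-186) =-311009 / 3534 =-88.00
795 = 795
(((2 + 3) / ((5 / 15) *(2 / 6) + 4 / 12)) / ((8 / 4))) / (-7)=-0.80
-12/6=-2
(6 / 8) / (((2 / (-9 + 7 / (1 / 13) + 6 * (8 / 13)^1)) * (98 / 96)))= 20052 / 637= 31.48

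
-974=-974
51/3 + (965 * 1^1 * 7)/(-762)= 6199/762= 8.14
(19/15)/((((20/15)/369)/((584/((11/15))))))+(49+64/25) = 76784629/275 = 279216.83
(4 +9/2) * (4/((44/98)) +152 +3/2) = 60741/44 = 1380.48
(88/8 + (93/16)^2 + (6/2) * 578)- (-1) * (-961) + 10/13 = 2724149/3328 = 818.55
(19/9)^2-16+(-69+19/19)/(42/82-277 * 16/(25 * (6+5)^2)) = 572624855/9573147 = 59.82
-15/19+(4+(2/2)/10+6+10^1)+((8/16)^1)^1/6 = 22109/1140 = 19.39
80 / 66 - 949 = -31277 / 33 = -947.79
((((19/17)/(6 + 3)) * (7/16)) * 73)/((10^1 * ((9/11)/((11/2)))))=1174789/440640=2.67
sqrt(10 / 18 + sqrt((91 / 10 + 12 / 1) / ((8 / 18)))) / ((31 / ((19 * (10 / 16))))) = 1.05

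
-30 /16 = -15 /8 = -1.88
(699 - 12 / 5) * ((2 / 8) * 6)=10449 / 10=1044.90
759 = 759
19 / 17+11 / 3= 244 / 51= 4.78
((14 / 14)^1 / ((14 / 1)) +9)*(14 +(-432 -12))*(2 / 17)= -54610 / 119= -458.91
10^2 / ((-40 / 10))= -25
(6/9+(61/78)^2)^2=60481729/37015056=1.63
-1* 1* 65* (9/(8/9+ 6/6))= -5265/17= -309.71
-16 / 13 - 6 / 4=-71 / 26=-2.73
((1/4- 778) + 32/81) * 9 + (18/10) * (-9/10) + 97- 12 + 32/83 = -516358439/74700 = -6912.43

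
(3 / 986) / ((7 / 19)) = 57 / 6902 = 0.01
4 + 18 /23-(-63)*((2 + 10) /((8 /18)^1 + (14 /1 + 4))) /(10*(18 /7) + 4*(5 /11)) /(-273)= 125667949 /26306020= 4.78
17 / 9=1.89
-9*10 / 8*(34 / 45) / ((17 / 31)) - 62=-155 / 2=-77.50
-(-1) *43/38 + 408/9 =5297/114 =46.46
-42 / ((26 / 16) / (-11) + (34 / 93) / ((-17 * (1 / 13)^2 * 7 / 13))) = 2406096 / 395135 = 6.09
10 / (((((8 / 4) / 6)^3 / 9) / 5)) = 12150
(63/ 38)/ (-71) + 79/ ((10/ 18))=1917963/ 13490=142.18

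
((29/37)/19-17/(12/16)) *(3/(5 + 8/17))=-811189/65379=-12.41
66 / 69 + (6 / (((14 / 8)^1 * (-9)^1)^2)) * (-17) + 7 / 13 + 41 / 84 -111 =-173148971 / 1582308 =-109.43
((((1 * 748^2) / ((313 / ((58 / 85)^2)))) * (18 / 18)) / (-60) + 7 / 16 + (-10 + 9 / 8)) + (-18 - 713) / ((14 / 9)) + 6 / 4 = -6451237087 / 13146000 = -490.74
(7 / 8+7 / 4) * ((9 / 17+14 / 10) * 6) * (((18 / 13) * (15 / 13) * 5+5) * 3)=3401811 / 2873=1184.06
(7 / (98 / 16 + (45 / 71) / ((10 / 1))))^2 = 15808576 / 12355225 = 1.28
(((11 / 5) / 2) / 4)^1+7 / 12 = 103 / 120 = 0.86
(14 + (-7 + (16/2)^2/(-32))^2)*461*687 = 30087165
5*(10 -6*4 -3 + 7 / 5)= -78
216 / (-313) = -216 / 313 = -0.69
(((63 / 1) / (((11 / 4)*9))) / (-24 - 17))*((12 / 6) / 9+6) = -1568 / 4059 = -0.39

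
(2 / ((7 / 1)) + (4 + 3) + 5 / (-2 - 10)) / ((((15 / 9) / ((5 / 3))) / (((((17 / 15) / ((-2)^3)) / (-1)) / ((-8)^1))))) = -9809 / 80640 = -0.12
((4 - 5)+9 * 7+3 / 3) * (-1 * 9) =-567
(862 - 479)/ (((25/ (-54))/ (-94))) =1944108/ 25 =77764.32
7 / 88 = 0.08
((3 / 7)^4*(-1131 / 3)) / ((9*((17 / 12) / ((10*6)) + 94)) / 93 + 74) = -227195280 / 1484435057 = -0.15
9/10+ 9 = 99/10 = 9.90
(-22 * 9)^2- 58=39146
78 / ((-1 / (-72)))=5616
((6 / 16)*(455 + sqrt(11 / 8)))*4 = 3*sqrt(22) / 8 + 1365 / 2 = 684.26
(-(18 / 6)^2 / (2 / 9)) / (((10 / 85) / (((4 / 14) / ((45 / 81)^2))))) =-111537 / 350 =-318.68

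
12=12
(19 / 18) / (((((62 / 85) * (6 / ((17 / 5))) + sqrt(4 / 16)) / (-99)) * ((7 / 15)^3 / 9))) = -5178.05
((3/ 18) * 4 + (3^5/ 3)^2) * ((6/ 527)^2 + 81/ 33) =1587305055/ 98549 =16106.76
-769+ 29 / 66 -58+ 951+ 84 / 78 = 107693 / 858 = 125.52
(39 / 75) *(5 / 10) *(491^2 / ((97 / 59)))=184909127 / 4850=38125.59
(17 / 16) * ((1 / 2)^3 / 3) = 17 / 384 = 0.04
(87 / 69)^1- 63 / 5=-1304 / 115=-11.34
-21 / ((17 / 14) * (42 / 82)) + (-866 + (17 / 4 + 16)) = -59807 / 68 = -879.51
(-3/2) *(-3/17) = 9/34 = 0.26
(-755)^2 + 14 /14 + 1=570027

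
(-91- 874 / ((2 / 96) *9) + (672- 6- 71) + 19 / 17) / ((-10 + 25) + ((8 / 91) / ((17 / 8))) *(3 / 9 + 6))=-19288997 / 70831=-272.32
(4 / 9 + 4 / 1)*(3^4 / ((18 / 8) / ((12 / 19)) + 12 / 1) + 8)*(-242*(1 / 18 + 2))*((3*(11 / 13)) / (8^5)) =-33734195 / 14916096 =-2.26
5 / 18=0.28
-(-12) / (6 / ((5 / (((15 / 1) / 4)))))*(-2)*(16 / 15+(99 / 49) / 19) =-262096 / 41895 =-6.26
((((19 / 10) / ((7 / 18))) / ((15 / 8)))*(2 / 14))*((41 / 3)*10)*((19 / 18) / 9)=118408 / 19845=5.97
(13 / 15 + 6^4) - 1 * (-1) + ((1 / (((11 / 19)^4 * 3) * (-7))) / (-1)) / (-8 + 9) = 665289507 / 512435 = 1298.29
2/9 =0.22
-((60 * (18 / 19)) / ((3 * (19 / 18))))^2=-41990400 / 130321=-322.21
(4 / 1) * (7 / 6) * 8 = 112 / 3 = 37.33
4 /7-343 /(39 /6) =-4750 /91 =-52.20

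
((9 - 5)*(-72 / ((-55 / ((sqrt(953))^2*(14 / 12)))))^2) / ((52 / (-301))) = -1928905133904 / 39325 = -49050353.06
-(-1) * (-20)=-20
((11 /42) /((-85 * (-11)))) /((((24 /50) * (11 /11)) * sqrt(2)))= 5 * sqrt(2) /17136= 0.00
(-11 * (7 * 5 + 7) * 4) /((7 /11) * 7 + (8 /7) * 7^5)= -2904 /30191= -0.10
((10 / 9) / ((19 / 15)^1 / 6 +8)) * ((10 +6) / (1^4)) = 1600 / 739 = 2.17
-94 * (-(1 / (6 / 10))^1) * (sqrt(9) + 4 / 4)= 626.67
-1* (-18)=18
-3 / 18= -0.17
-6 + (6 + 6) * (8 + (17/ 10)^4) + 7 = 493063/ 2500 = 197.23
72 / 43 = 1.67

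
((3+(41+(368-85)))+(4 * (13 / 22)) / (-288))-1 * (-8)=530627 / 1584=334.99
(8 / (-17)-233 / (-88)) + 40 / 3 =15.51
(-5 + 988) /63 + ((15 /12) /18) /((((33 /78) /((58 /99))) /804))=2124959 /22869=92.92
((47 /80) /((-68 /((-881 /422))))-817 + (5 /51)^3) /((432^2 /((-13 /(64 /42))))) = 1331761076178169 /35659001222922240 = 0.04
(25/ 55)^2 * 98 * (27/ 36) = 3675/ 242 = 15.19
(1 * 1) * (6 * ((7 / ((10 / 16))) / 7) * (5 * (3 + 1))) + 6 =198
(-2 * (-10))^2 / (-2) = -200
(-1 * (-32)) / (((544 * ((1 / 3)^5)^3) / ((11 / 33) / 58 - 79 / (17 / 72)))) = -4733680504455 / 16762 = -282405470.97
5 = 5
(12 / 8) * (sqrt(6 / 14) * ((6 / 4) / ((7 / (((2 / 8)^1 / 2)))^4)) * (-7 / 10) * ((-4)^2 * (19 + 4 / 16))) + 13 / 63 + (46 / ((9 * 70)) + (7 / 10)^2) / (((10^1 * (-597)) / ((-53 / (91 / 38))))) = 356697329 / 1711300500-99 * sqrt(21) / 14049280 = 0.21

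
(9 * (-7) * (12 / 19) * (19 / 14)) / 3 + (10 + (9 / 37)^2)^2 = 155905543 / 1874161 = 83.19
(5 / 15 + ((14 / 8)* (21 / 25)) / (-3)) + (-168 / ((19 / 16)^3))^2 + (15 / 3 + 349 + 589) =155363111893693 / 14113764300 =11007.91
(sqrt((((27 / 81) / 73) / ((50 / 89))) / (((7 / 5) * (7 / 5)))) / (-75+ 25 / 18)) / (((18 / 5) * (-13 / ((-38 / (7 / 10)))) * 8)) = -19 * sqrt(38982) / 29574636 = -0.00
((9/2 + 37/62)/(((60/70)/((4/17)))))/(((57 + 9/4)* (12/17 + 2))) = 56/6417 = 0.01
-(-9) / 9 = 1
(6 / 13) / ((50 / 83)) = 249 / 325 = 0.77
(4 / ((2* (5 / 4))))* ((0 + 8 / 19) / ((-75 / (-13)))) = 832 / 7125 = 0.12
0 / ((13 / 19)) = 0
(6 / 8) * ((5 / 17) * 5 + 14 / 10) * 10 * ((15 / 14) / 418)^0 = 366 / 17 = 21.53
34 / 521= 0.07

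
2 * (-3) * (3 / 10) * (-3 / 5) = 27 / 25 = 1.08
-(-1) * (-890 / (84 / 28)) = -296.67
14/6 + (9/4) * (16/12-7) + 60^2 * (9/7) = 387925/84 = 4618.15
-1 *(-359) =359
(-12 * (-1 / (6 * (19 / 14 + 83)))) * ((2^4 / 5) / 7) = 64 / 5905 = 0.01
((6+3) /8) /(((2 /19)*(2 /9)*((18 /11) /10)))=9405 /32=293.91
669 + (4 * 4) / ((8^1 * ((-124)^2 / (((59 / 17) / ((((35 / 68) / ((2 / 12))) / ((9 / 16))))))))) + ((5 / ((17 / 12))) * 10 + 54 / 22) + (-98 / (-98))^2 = 284899784459 / 402543680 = 707.75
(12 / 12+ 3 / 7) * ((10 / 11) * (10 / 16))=125 / 154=0.81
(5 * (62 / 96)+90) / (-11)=-4475 / 528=-8.48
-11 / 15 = -0.73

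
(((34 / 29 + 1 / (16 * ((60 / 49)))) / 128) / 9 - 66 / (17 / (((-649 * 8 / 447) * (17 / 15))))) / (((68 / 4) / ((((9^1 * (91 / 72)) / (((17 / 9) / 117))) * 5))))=866767940848173 / 81839325184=10591.09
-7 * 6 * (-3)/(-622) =-63/311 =-0.20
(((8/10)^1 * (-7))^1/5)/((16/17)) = -119/100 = -1.19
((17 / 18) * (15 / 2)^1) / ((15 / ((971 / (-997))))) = -16507 / 35892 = -0.46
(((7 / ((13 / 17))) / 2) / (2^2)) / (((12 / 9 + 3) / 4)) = 357 / 338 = 1.06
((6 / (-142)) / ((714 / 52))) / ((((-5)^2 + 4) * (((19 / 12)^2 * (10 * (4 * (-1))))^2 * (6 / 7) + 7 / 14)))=-702 / 57023632321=-0.00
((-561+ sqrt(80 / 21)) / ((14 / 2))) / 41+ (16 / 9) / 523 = -2636035 / 1350909+ 4 * sqrt(105) / 6027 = -1.94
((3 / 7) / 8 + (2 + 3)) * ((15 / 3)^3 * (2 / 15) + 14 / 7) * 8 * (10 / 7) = 22640 / 21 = 1078.10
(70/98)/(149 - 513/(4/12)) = -1/1946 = -0.00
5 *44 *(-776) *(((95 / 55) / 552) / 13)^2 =-175085 / 17701398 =-0.01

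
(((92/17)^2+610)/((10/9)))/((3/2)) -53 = 477677/1445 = 330.57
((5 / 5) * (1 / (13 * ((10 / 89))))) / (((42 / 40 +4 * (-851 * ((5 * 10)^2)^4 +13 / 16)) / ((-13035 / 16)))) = 1160115 / 276574999999999991056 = 0.00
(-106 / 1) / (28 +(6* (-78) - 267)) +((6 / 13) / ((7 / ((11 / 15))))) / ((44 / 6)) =7193 / 45955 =0.16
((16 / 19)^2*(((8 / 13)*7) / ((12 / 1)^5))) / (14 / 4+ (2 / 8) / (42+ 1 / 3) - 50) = -7112 / 26935083981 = -0.00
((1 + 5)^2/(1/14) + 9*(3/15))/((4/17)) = 42993/20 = 2149.65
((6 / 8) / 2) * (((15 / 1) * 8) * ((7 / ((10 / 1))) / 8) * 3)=189 / 16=11.81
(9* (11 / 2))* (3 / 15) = 9.90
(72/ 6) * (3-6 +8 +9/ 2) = 114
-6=-6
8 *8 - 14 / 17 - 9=921 / 17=54.18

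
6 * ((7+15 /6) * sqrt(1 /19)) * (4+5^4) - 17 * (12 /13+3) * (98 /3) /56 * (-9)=18207 /52+1887 * sqrt(19)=8575.38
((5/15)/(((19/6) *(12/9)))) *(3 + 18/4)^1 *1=45/76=0.59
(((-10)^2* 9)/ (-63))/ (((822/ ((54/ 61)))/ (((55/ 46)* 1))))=-24750/ 1345477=-0.02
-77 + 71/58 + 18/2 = -3873/58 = -66.78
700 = 700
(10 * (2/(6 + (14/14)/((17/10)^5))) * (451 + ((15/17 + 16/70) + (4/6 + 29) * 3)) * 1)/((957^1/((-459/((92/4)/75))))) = -617137082428950/221335256989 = -2788.25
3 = 3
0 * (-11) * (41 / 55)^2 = 0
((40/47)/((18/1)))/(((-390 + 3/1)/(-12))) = 80/54567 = 0.00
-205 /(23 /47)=-9635 /23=-418.91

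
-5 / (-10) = 1 / 2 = 0.50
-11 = -11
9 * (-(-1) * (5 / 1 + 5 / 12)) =48.75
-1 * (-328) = 328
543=543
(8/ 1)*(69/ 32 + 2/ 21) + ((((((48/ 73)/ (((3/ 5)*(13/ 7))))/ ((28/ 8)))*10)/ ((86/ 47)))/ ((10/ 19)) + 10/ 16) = 139768637/ 6855576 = 20.39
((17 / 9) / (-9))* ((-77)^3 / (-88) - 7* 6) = -699839 / 648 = -1080.00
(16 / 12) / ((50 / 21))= 14 / 25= 0.56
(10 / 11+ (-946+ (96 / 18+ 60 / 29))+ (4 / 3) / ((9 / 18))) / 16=-18642 / 319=-58.44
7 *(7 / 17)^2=343 / 289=1.19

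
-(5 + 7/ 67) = -5.10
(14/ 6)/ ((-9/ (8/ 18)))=-28/ 243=-0.12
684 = 684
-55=-55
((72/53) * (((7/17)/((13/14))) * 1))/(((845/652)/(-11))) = -50605632/9897485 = -5.11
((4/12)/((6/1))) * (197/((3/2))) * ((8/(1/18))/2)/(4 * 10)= 13.13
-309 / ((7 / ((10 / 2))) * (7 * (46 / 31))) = -47895 / 2254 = -21.25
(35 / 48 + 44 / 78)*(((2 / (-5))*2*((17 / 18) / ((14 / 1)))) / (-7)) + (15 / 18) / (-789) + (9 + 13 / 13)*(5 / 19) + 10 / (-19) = 1615107827 / 763941360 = 2.11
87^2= 7569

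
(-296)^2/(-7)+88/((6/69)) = -80532/7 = -11504.57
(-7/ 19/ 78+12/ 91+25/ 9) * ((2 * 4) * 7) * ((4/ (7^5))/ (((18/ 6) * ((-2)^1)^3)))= -0.00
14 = 14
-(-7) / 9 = 7 / 9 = 0.78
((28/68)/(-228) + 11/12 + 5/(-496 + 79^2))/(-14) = -679705/10391556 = -0.07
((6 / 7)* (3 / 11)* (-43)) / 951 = -258 / 24409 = -0.01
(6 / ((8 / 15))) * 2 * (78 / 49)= 1755 / 49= 35.82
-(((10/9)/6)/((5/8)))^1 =-8/27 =-0.30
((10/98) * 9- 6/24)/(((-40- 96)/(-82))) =5371/13328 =0.40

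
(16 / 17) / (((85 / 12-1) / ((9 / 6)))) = 288 / 1241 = 0.23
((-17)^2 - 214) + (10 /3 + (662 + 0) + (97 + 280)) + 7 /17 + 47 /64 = 3650717 /3264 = 1118.48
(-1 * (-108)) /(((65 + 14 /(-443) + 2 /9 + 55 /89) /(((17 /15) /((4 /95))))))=1031528601 /23351720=44.17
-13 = -13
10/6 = 5/3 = 1.67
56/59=0.95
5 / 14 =0.36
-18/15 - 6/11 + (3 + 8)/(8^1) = -163/440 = -0.37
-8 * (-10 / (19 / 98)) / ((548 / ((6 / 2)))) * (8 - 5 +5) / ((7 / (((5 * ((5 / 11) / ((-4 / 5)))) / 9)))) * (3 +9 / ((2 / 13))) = -1435000 / 28633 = -50.12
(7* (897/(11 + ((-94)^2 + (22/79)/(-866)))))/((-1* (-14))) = 30683679/605258636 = 0.05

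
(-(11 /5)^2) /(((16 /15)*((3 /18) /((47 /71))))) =-51183 /2840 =-18.02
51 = 51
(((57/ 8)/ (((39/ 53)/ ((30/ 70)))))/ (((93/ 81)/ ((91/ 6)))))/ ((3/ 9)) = 81567/ 496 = 164.45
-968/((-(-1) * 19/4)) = -203.79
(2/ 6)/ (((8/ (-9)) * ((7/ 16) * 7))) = -6/ 49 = -0.12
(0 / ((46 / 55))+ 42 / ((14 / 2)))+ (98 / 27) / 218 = 17707 / 2943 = 6.02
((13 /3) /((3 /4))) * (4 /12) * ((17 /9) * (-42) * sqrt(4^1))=-24752 /81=-305.58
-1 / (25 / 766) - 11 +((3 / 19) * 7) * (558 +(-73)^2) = 3070896 / 475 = 6465.04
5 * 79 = 395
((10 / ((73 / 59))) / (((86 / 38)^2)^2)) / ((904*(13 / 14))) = 269112865 / 733243925674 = 0.00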